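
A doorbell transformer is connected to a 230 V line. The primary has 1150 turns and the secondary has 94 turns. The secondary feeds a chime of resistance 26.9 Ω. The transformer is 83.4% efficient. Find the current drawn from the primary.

V_s = 230 × 94/1150 = 18.800 V.
I_s = V_s/R = 18.800/26.9 = 0.69888 A.
P_out = V_s I_s = 18.800 × 0.69888 = 13.139 W.
P_in = P_out/η = 13.139/0.834 = 15.754 W.
I_p = P_in/V_p = 15.754/230 = 0.0685 A.

I_p ≈ 0.0685 A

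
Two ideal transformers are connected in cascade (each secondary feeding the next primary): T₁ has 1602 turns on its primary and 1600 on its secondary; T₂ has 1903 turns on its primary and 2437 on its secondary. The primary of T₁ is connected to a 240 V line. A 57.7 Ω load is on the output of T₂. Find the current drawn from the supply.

After T₁: V = 240.00 × 1600/1602 = 239.70 V.
After T₂: V = 239.70 × 2437/1903 = 306.96 V.
I_load = 306.96/57.7 = 5.3200 A, so P_out = 306.96 × 5.3200 = 1633.0 W.
All ideal ⇒ P_in = P_out, so I_supply = 1633.0/240 = 6.80 A.

I_supply ≈ 6.80 A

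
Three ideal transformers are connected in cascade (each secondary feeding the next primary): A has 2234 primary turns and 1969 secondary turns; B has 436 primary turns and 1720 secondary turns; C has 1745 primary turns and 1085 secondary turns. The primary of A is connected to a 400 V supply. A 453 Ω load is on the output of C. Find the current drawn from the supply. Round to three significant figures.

Secondary of A: V = 400.00 × 1969/2234 = 352.55 V.
Secondary of B: V = 352.55 × 1720/436 = 1390.8 V.
Secondary of C: V = 1390.8 × 1085/1745 = 864.77 V.
I_load = 864.77/453 = 1.9090 A, so P_out = 864.77 × 1.9090 = 1650.8 W.
All ideal ⇒ P_in = P_out, so I_supply = 1650.8/400 = 4.13 A.

I_supply ≈ 4.13 A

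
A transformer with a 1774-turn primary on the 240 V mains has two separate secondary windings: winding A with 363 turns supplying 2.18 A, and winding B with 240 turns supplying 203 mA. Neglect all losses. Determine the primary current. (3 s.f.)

I_p ≈ 0.474 A

V_A = 240 × 363/1774 = 49.109 V; V_B = 240 × 240/1774 = 32.469 V.
P_out = V_A I_A + V_B I_B = 49.109×2.18 + 32.469×0.203 = 107.06 + 6.5912 = 113.65 W.
Ideal ⇒ P_in = P_out, so I_p = P_out/V_p = 113.65/240 = 0.474 A.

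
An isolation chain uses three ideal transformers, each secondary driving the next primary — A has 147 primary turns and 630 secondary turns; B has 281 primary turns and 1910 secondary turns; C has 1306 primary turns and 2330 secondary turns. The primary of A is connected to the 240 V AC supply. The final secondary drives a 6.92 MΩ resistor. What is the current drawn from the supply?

After A: V = 240.00 × 630/147 = 1028.6 V.
After B: V = 1028.6 × 1910/281 = 6991.4 V.
After C: V = 6991.4 × 2330/1306 = 12473 V.
I_load = 12473/(6.92×10^6) = 0.0018025 A, so P_out = 12473 × 0.0018025 = 22.482 W.
All ideal ⇒ P_in = P_out, so I_supply = 22.482/240 = 0.0937 A.

I_supply ≈ 0.0937 A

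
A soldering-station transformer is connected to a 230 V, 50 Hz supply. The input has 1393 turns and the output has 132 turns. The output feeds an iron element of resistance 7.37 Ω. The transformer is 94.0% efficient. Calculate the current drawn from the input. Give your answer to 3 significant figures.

V_out = 230 × 132/1393 = 21.795 V.
I_out = V_out/R = 21.795/7.37 = 2.9572 A.
P_out = V_out I_out = 21.795 × 2.9572 = 64.452 W.
P_in = P_out/η = 64.452/0.940 = 68.566 W.
I_in = P_in/V_in = 68.566/230 = 0.298 A.

I_in ≈ 0.298 A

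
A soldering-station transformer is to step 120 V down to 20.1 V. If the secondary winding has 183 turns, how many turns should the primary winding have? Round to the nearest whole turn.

N_p = 1093 turns

N_p/N_s = V_p/V_s, so N_p = 183 × 120/20.1 = 1092.5 ≈ 1093 turns.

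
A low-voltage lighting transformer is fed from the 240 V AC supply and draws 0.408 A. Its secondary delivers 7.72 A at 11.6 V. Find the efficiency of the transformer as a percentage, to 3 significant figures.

η ≈ 91.5%

P_in = 240 × 0.408 = 97.9200 W.
P_out = 11.6 × 7.72 = 89.5520 W.
η = P_out/P_in = 89.5520/97.9200 = 0.915.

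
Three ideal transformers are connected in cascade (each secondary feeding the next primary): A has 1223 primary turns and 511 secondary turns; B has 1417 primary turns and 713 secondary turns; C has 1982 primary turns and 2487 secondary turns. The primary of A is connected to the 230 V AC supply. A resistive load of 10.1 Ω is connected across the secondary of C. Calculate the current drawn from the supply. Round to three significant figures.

I_supply ≈ 1.58 A

After A: V = 230.00 × 511/1223 = 96.100 V.
After B: V = 96.100 × 713/1417 = 48.355 V.
After C: V = 48.355 × 2487/1982 = 60.676 V.
I_load = 60.676/10.1 = 6.0075 A, so P_out = 60.676 × 6.0075 = 364.51 W.
All ideal ⇒ P_in = P_out, so I_supply = 364.51/230 = 1.58 A.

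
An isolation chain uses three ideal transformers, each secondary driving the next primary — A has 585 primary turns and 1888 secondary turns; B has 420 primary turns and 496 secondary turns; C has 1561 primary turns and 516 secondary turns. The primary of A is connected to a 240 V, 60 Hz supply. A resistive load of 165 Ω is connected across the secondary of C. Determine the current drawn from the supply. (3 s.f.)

After A: V = 240.00 × 1888/585 = 774.56 V.
After B: V = 774.56 × 496/420 = 914.72 V.
After C: V = 914.72 × 516/1561 = 302.37 V.
I_load = 302.37/165 = 1.8325 A, so P_out = 302.37 × 1.8325 = 554.10 W.
All ideal ⇒ P_in = P_out, so I_supply = 554.10/240 = 2.31 A.

I_supply ≈ 2.31 A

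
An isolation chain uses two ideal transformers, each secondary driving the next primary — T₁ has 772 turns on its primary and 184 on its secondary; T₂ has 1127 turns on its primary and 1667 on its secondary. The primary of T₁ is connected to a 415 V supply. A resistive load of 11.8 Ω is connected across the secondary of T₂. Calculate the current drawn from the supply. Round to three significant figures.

I_supply ≈ 4.37 A

After T₁: V = 415.00 × 184/772 = 98.912 V.
After T₂: V = 98.912 × 1667/1127 = 146.31 V.
I_load = 146.31/11.8 = 12.399 A, so P_out = 146.31 × 12.399 = 1814.0 W.
All ideal ⇒ P_in = P_out, so I_supply = 1814.0/415 = 4.37 A.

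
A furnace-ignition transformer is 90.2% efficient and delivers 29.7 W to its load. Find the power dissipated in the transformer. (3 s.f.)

P_loss ≈ 3.23 W

P_in = P_out/η = 29.7/0.902 = 32.9268 W.
P_loss = P_in − P_out = 32.9268 − 29.7 = 3.23 W.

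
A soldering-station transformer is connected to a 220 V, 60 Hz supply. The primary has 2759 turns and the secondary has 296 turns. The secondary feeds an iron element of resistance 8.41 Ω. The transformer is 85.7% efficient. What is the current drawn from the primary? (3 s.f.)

V_s = 220 × 296/2759 = 23.603 V.
I_s = V_s/R = 23.603/8.41 = 2.8065 A.
P_out = V_s I_s = 23.603 × 2.8065 = 66.241 W.
P_in = P_out/η = 66.241/0.857 = 77.294 W.
I_p = P_in/V_p = 77.294/220 = 0.351 A.

I_p ≈ 0.351 A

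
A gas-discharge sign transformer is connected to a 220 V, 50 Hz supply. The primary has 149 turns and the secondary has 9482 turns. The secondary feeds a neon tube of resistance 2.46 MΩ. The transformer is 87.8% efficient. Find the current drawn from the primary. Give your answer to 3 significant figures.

I_p ≈ 0.412 A

V_s = 220 × 9482/149 = 14000 V.
I_s = V_s/R = 14000/(2.46×10^6) = 0.0056912 A.
P_out = V_s I_s = 14000 × 0.0056912 = 79.678 W.
P_in = P_out/η = 79.678/0.878 = 90.749 W.
I_p = P_in/V_p = 90.749/220 = 0.412 A.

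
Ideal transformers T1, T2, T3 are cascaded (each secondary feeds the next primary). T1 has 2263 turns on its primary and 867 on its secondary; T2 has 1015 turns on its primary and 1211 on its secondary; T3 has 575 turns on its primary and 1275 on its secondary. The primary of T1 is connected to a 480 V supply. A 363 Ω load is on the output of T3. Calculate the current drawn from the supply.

I_supply ≈ 1.36 A

Secondary of T1: V = 480.00 × 867/2263 = 183.90 V.
Secondary of T2: V = 183.90 × 1211/1015 = 219.41 V.
Secondary of T3: V = 219.41 × 1275/575 = 486.51 V.
I_load = 486.51/363 = 1.3403 A, so P_out = 486.51 × 1.3403 = 652.06 W.
All ideal ⇒ P_in = P_out, so I_supply = 652.06/480 = 1.36 A.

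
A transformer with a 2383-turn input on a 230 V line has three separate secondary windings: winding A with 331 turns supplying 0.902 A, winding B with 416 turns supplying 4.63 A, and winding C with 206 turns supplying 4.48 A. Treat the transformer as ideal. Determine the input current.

V_A = 230 × 331/2383 = 31.947 V; V_B = 230 × 416/2383 = 40.151 V; V_C = 230 × 206/2383 = 19.883 V.
P_out = V_A I_A + V_B I_B + V_C I_C = 31.947×0.902 + 40.151×4.63 + 19.883×4.48 = 28.816 + 185.90 + 89.074 = 303.79 W.
Ideal ⇒ P_in = P_out, so I_in = P_out/V_in = 303.79/230 = 1.32 A.

I_in ≈ 1.32 A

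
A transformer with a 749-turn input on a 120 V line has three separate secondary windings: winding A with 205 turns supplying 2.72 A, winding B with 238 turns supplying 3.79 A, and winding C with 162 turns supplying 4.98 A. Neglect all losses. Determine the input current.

V_A = 120 × 205/749 = 32.844 V; V_B = 120 × 238/749 = 38.131 V; V_C = 120 × 162/749 = 25.955 V.
P_out = V_A I_A + V_B I_B + V_C I_C = 32.844×2.72 + 38.131×3.79 + 25.955×4.98 = 89.335 + 144.52 + 129.25 = 363.10 W.
Ideal ⇒ P_in = P_out, so I_in = P_out/V_in = 363.10/120 = 3.03 A.

I_in ≈ 3.03 A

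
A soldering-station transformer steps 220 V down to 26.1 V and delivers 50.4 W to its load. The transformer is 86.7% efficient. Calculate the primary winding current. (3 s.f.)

I_p ≈ 0.264 A

P_in = P_out/η = 50.4/0.867 = 58.131 W.
I_p = P_in/V_p = 58.131/220 = 0.264 A.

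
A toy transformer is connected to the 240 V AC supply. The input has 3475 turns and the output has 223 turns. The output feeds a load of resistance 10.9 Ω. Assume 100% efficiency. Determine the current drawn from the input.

V_out = V_in × N_out/N_in = 240 × 223/3475 = 15.401 V.
I_out = V_out/R = 15.401/10.9 = 1.4130 A.
For an ideal transformer I_in N_in = I_out N_out, so I_in = 1.4130 × 223/3475 = 0.0907 A.

I_in ≈ 0.0907 A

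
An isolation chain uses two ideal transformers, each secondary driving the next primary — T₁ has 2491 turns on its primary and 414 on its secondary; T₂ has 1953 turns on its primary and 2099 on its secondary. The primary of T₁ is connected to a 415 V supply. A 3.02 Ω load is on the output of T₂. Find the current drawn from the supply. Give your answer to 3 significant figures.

After T₁: V = 415.00 × 414/2491 = 68.972 V.
After T₂: V = 68.972 × 2099/1953 = 74.128 V.
I_load = 74.128/3.02 = 24.546 A, so P_out = 74.128 × 24.546 = 1819.5 W.
All ideal ⇒ P_in = P_out, so I_supply = 1819.5/415 = 4.38 A.

I_supply ≈ 4.38 A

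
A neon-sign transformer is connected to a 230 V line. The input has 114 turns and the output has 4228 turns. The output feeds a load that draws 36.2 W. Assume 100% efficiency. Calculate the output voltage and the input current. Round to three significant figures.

V_out = V_in × N_out/N_in = 230 × 4228/114 = 8530.2 V.
I_out = P/V_out = 36.2/8530.2 = 0.0042438 A.
I_in = I_out × N_out/N_in = 0.0042438 × 4228/114 = 0.157 A.

V_out ≈ 8530 V, I_in ≈ 0.157 A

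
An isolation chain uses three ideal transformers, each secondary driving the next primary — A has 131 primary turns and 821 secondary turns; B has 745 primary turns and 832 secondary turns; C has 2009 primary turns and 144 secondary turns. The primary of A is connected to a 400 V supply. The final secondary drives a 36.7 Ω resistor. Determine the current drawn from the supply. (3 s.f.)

I_supply ≈ 2.74 A

After A: V = 400.00 × 821/131 = 2506.9 V.
After B: V = 2506.9 × 832/745 = 2799.6 V.
After C: V = 2799.6 × 144/2009 = 200.67 V.
I_load = 200.67/36.7 = 5.4678 A, so P_out = 200.67 × 5.4678 = 1097.2 W.
All ideal ⇒ P_in = P_out, so I_supply = 1097.2/400 = 2.74 A.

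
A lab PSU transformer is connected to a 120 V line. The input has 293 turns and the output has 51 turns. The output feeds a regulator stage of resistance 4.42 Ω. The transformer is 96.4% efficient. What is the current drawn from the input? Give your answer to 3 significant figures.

I_in ≈ 0.853 A

V_out = 120 × 51/293 = 20.887 V.
I_out = V_out/R = 20.887/4.42 = 4.7256 A.
P_out = V_out I_out = 20.887 × 4.7256 = 98.706 W.
P_in = P_out/η = 98.706/0.964 = 102.39 W.
I_in = P_in/V_in = 102.39/120 = 0.853 A.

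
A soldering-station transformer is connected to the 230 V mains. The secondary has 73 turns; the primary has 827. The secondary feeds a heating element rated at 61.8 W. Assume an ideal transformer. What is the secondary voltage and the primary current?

V_s = V_p × N_s/N_p = 230 × 73/827 = 20.302 V.
I_s = P/V_s = 61.8/20.302 = 3.0440 A.
I_p = I_s × N_s/N_p = 3.0440 × 73/827 = 0.269 A.

V_s ≈ 20.3 V, I_p ≈ 0.269 A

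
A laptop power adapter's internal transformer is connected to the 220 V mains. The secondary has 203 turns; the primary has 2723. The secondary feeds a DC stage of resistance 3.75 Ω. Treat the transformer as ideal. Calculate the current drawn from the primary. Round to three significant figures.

V_s = V_p × N_s/N_p = 220 × 203/2723 = 16.401 V.
I_s = V_s/R = 16.401/3.75 = 4.3736 A.
For an ideal transformer I_p N_p = I_s N_s, so I_p = 4.3736 × 203/2723 = 0.326 A.

I_p ≈ 0.326 A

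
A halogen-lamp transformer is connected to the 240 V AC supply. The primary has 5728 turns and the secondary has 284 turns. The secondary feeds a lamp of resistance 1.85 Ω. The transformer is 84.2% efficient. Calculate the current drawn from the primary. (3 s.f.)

I_p ≈ 0.379 A

V_s = 240 × 284/5728 = 11.899 V.
I_s = V_s/R = 11.899/1.85 = 6.4321 A.
P_out = V_s I_s = 11.899 × 6.4321 = 76.539 W.
P_in = P_out/η = 76.539/0.842 = 90.901 W.
I_p = P_in/V_p = 90.901/240 = 0.379 A.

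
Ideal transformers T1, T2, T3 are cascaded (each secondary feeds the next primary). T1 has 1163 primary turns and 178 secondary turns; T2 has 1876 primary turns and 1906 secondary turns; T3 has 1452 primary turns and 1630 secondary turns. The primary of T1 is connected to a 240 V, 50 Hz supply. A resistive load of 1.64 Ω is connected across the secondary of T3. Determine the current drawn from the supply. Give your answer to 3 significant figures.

I_supply ≈ 4.46 A

After T1: V = 240.00 × 178/1163 = 36.733 V.
After T2: V = 36.733 × 1906/1876 = 37.320 V.
After T3: V = 37.320 × 1630/1452 = 41.895 V.
I_load = 41.895/1.64 = 25.546 A, so P_out = 41.895 × 25.546 = 1070.2 W.
All ideal ⇒ P_in = P_out, so I_supply = 1070.2/240 = 4.46 A.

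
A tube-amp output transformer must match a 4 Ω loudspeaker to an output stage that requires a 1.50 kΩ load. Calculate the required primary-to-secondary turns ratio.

N_p/N_s ≈ 19.4

Z_p/Z_s = (N_p/N_s)², so N_p/N_s = √(1500/4) = √375 = 19.4.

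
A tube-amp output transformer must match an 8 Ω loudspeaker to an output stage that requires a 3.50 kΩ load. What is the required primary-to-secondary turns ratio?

Z_p/Z_s = (N_p/N_s)², so N_p/N_s = √(3500/8) = √438 = 20.9.

N_p/N_s ≈ 20.9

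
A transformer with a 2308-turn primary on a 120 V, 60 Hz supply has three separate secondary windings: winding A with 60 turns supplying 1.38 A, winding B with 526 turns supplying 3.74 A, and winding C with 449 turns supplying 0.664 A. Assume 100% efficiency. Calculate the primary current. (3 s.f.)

I_p ≈ 1.02 A

V_A = 120 × 60/2308 = 3.1196 V; V_B = 120 × 526/2308 = 27.348 V; V_C = 120 × 449/2308 = 23.345 V.
P_out = V_A I_A + V_B I_B + V_C I_C = 3.1196×1.38 + 27.348×3.74 + 23.345×0.664 = 4.3050 + 102.28 + 15.501 = 122.09 W.
Ideal ⇒ P_in = P_out, so I_p = P_out/V_p = 122.09/120 = 1.02 A.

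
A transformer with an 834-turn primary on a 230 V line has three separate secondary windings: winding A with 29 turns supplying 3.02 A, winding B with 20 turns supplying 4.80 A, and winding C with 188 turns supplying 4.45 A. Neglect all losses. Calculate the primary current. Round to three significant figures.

V_A = 230 × 29/834 = 7.9976 V; V_B = 230 × 20/834 = 5.5156 V; V_C = 230 × 188/834 = 51.847 V.
P_out = V_A I_A + V_B I_B + V_C I_C = 7.9976×3.02 + 5.5156×4.80 + 51.847×4.45 = 24.153 + 26.475 + 230.72 = 281.34 W.
Ideal ⇒ P_in = P_out, so I_p = P_out/V_p = 281.34/230 = 1.22 A.

I_p ≈ 1.22 A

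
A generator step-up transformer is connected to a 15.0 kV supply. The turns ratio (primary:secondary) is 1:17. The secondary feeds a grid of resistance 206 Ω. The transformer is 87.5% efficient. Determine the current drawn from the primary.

V_s = 15000 × 17/1 = 255000 V.
I_s = V_s/R = 255000/206 = 1237.9 A.
P_out = V_s I_s = 255000 × 1237.9 = 3.1566×10^8 W.
P_in = P_out/η = 3.1566×10^8/0.875 = 3.6075×10^8 W.
I_p = P_in/V_p = 3.6075×10^8/15000 = 24000 A.

I_p ≈ 24000 A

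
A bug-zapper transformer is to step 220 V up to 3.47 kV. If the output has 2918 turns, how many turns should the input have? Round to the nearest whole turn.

N_in = 185 turns

N_in/N_out = V_in/V_out, so N_in = 2918 × 220/3470 = 185.0 ≈ 185 turns.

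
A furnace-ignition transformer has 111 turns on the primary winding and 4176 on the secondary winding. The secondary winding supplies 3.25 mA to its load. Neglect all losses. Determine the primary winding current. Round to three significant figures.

I_p ≈ 0.122 A

For an ideal transformer I_p/I_s = N_s/N_p, so I_p = 0.00325 × 4176/111 = 0.122 A.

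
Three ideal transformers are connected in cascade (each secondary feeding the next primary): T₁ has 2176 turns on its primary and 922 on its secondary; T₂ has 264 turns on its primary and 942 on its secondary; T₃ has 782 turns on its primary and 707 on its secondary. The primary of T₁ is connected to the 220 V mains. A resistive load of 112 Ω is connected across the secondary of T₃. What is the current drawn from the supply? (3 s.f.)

After T₁: V = 220.00 × 922/2176 = 93.217 V.
After T₂: V = 93.217 × 942/264 = 332.61 V.
After T₃: V = 332.61 × 707/782 = 300.71 V.
I_load = 300.71/112 = 2.6850 A, so P_out = 300.71 × 2.6850 = 807.40 W.
All ideal ⇒ P_in = P_out, so I_supply = 807.40/220 = 3.67 A.

I_supply ≈ 3.67 A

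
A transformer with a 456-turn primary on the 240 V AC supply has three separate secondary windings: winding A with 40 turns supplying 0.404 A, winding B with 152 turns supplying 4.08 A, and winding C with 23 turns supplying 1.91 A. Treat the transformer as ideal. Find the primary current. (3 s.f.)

V_A = 240 × 40/456 = 21.053 V; V_B = 240 × 152/456 = 80.000 V; V_C = 240 × 23/456 = 12.105 V.
P_out = V_A I_A + V_B I_B + V_C I_C = 21.053×0.404 + 80.000×4.08 + 12.105×1.91 = 8.5053 + 326.40 + 23.121 = 358.03 W.
Ideal ⇒ P_in = P_out, so I_p = P_out/V_p = 358.03/240 = 1.49 A.

I_p ≈ 1.49 A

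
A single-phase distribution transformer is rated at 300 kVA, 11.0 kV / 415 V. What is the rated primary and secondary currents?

I_p = S/V_p = 300000/11000 = 27.3 A.
I_s = S/V_s = 300000/415 = 723 A.

I_p ≈ 27.3 A, I_s ≈ 723 A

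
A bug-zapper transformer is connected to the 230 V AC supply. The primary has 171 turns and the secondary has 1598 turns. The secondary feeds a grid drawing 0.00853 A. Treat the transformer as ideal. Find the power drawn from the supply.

P ≈ 18.3 W

I_p = I_s × N_s/N_p = 0.00853 × 1598/171 = 0.079713 A.
P = V_p I_p = 230 × 0.079713 = 18.3 W.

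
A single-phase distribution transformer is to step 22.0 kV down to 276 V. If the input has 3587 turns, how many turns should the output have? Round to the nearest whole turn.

N_out = 45 turns

N_out/N_in = V_out/V_in, so N_out = 3587 × 276/22000 = 45.0 ≈ 45 turns.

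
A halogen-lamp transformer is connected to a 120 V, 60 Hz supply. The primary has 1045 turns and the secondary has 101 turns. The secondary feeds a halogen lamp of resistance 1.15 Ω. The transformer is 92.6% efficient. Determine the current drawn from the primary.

V_s = 120 × 101/1045 = 11.598 V.
I_s = V_s/R = 11.598/1.15 = 10.085 A.
P_out = V_s I_s = 11.598 × 10.085 = 116.97 W.
P_in = P_out/η = 116.97/0.926 = 126.32 W.
I_p = P_in/V_p = 126.32/120 = 1.05 A.

I_p ≈ 1.05 A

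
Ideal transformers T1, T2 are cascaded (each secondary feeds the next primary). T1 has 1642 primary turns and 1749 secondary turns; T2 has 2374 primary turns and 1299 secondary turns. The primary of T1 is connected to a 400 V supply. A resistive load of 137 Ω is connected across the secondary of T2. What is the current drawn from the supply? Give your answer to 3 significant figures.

After T1: V = 400.00 × 1749/1642 = 426.07 V.
After T2: V = 426.07 × 1299/2374 = 233.13 V.
I_load = 233.13/137 = 1.7017 A, so P_out = 233.13 × 1.7017 = 396.73 W.
All ideal ⇒ P_in = P_out, so I_supply = 396.73/400 = 0.992 A.

I_supply ≈ 0.992 A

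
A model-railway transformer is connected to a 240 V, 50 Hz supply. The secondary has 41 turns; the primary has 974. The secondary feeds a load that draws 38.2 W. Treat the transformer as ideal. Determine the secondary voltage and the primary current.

V_s = V_p × N_s/N_p = 240 × 41/974 = 10.103 V.
I_s = P/V_s = 38.2/10.103 = 3.7812 A.
I_p = I_s × N_s/N_p = 3.7812 × 41/974 = 0.159 A.

V_s ≈ 10.1 V, I_p ≈ 0.159 A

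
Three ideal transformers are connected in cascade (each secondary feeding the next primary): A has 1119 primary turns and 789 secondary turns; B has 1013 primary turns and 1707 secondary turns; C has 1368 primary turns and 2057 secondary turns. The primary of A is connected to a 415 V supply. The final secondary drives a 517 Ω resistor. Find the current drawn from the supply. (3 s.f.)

Secondary of A: V = 415.00 × 789/1119 = 292.61 V.
Secondary of B: V = 292.61 × 1707/1013 = 493.08 V.
Secondary of C: V = 493.08 × 2057/1368 = 741.43 V.
I_load = 741.43/517 = 1.4341 A, so P_out = 741.43 × 1.4341 = 1063.3 W.
All ideal ⇒ P_in = P_out, so I_supply = 1063.3/415 = 2.56 A.

I_supply ≈ 2.56 A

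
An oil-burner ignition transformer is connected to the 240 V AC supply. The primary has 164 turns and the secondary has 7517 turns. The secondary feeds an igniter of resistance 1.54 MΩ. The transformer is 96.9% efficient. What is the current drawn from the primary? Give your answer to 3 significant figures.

I_p ≈ 0.338 A

V_s = 240 × 7517/164 = 11000 V.
I_s = V_s/R = 11000/(1.54×10^6) = 0.0071432 A.
P_out = V_s I_s = 11000 × 0.0071432 = 78.578 W.
P_in = P_out/η = 78.578/0.969 = 81.092 W.
I_p = P_in/V_p = 81.092/240 = 0.338 A.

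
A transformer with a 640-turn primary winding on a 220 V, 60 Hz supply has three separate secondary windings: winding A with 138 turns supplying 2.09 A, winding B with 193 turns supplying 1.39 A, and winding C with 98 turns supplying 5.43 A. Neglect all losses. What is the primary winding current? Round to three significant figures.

I_p ≈ 1.70 A

V_A = 220 × 138/640 = 47.438 V; V_B = 220 × 193/640 = 66.344 V; V_C = 220 × 98/640 = 33.688 V.
P_out = V_A I_A + V_B I_B + V_C I_C = 47.438×2.09 + 66.344×1.39 + 33.688×5.43 = 99.144 + 92.218 + 182.92 = 374.29 W.
Ideal ⇒ P_in = P_out, so I_p = P_out/V_p = 374.29/220 = 1.70 A.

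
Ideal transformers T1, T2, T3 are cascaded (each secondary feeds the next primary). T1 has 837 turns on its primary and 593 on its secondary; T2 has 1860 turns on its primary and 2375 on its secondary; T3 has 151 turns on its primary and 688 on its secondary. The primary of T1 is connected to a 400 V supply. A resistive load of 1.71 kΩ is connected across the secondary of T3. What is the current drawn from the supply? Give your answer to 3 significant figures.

After T1: V = 400.00 × 593/837 = 283.39 V.
After T2: V = 283.39 × 2375/1860 = 361.86 V.
After T3: V = 361.86 × 688/151 = 1648.7 V.
I_load = 1648.7/1710 = 0.96417 A, so P_out = 1648.7 × 0.96417 = 1589.7 W.
All ideal ⇒ P_in = P_out, so I_supply = 1589.7/400 = 3.97 A.

I_supply ≈ 3.97 A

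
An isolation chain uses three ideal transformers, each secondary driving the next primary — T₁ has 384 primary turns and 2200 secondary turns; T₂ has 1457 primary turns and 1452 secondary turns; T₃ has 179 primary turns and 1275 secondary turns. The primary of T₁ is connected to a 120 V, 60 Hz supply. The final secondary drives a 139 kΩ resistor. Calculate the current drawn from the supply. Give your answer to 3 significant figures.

I_supply ≈ 1.43 A

Secondary of T₁: V = 120.00 × 2200/384 = 687.50 V.
Secondary of T₂: V = 687.50 × 1452/1457 = 685.14 V.
Secondary of T₃: V = 685.14 × 1275/179 = 4880.2 V.
I_load = 4880.2/139000 = 0.035109 A, so P_out = 4880.2 × 0.035109 = 171.34 W.
All ideal ⇒ P_in = P_out, so I_supply = 171.34/120 = 1.43 A.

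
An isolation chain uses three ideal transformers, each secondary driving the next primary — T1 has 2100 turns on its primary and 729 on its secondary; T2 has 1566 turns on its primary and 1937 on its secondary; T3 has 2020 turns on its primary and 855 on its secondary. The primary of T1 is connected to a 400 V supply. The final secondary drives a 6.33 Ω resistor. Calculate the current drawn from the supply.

Secondary of T1: V = 400.00 × 729/2100 = 138.86 V.
Secondary of T2: V = 138.86 × 1937/1566 = 171.75 V.
Secondary of T3: V = 171.75 × 855/2020 = 72.698 V.
I_load = 72.698/6.33 = 11.485 A, so P_out = 72.698 × 11.485 = 834.91 W.
All ideal ⇒ P_in = P_out, so I_supply = 834.91/400 = 2.09 A.

I_supply ≈ 2.09 A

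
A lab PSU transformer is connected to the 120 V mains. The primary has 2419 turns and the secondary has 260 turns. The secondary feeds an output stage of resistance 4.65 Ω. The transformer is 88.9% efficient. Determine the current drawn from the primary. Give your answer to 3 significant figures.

I_p ≈ 0.335 A

V_s = 120 × 260/2419 = 12.898 V.
I_s = V_s/R = 12.898/4.65 = 2.7737 A.
P_out = V_s I_s = 12.898 × 2.7737 = 35.775 W.
P_in = P_out/η = 35.775/0.889 = 40.242 W.
I_p = P_in/V_p = 40.242/120 = 0.335 A.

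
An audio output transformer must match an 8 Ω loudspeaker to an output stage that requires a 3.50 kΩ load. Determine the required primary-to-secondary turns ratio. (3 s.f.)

N_p/N_s ≈ 20.9

Z_p/Z_s = (N_p/N_s)², so N_p/N_s = √(3500/8) = √438 = 20.9.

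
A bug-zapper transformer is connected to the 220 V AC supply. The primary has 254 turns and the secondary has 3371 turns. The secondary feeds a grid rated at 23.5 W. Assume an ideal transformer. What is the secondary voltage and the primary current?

V_s = V_p × N_s/N_p = 220 × 3371/254 = 2919.8 V.
I_s = P/V_s = 23.5/2919.8 = 0.0080486 A.
I_p = I_s × N_s/N_p = 0.0080486 × 3371/254 = 0.107 A.

V_s ≈ 2920 V, I_p ≈ 0.107 A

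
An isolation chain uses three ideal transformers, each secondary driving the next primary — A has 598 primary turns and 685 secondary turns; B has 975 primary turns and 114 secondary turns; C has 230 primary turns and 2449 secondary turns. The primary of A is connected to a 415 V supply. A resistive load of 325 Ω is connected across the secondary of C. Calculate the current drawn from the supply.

After A: V = 415.00 × 685/598 = 475.38 V.
After B: V = 475.38 × 114/975 = 55.582 V.
After C: V = 55.582 × 2449/230 = 591.83 V.
I_load = 591.83/325 = 1.8210 A, so P_out = 591.83 × 1.8210 = 1077.7 W.
All ideal ⇒ P_in = P_out, so I_supply = 1077.7/415 = 2.60 A.

I_supply ≈ 2.60 A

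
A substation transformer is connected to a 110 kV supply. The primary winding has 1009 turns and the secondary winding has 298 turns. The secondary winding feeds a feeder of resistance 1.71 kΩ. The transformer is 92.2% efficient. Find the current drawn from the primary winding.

V_s = 110000 × 298/1009 = 32488 V.
I_s = V_s/R = 32488/1710 = 18.999 A.
P_out = V_s I_s = 32488 × 18.999 = 617220 W.
P_in = P_out/η = 617220/0.922 = 669440 W.
I_p = P_in/V_p = 669440/110000 = 6.09 A.

I_p ≈ 6.09 A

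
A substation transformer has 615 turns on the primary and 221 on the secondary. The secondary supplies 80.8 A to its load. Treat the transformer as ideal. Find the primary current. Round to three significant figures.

I_p ≈ 29.0 A

For an ideal transformer I_p/I_s = N_s/N_p, so I_p = 80.8 × 221/615 = 29.0 A.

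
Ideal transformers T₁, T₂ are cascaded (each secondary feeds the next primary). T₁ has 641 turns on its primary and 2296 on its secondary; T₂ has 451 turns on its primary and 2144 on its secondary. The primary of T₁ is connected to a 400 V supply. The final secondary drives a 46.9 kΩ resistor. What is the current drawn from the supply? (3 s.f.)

After T₁: V = 400.00 × 2296/641 = 1432.8 V.
After T₂: V = 1432.8 × 2144/451 = 6811.2 V.
I_load = 6811.2/46900 = 0.14523 A, so P_out = 6811.2 × 0.14523 = 989.17 W.
All ideal ⇒ P_in = P_out, so I_supply = 989.17/400 = 2.47 A.

I_supply ≈ 2.47 A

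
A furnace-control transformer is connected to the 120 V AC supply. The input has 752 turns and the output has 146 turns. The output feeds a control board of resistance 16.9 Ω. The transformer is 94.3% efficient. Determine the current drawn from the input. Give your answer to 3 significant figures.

V_out = 120 × 146/752 = 23.298 V.
I_out = V_out/R = 23.298/16.9 = 1.3786 A.
P_out = V_out I_out = 23.298 × 1.3786 = 32.118 W.
P_in = P_out/η = 32.118/0.943 = 34.059 W.
I_in = P_in/V_in = 34.059/120 = 0.284 A.

I_in ≈ 0.284 A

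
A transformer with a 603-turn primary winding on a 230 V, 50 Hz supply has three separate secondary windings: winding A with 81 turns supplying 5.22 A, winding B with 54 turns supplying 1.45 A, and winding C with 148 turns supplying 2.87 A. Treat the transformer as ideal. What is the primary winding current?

V_A = 230 × 81/603 = 30.896 V; V_B = 230 × 54/603 = 20.597 V; V_C = 230 × 148/603 = 56.451 V.
P_out = V_A I_A + V_B I_B + V_C I_C = 30.896×5.22 + 20.597×1.45 + 56.451×2.87 = 161.27 + 29.866 + 162.01 = 353.15 W.
Ideal ⇒ P_in = P_out, so I_p = P_out/V_p = 353.15/230 = 1.54 A.

I_p ≈ 1.54 A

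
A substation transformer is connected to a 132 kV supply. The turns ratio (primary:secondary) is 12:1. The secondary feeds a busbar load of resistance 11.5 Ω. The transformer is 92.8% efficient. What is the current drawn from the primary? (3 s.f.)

V_s = 132000 × 1/12 = 11000 V.
I_s = V_s/R = 11000/11.5 = 956.52 A.
P_out = V_s I_s = 11000 × 956.52 = 1.0522×10^7 W.
P_in = P_out/η = 1.0522×10^7/0.928 = 1.1338×10^7 W.
I_p = P_in/V_p = 1.1338×10^7/132000 = 85.9 A.

I_p ≈ 85.9 A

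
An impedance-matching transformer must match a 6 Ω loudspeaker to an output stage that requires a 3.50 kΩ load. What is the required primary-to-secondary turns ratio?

Z_p/Z_s = (N_p/N_s)², so N_p/N_s = √(3500/6) = √583 = 24.2.

N_p/N_s ≈ 24.2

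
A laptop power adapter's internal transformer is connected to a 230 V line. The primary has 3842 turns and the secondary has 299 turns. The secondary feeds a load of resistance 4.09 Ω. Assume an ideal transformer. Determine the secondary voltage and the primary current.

V_s = V_p × N_s/N_p = 230 × 299/3842 = 17.900 V.
I_s = V_s/R = 17.900/4.09 = 4.3764 A.
I_p = I_s × N_s/N_p = 4.3764 × 299/3842 = 0.341 A.

V_s ≈ 17.9 V, I_p ≈ 0.341 A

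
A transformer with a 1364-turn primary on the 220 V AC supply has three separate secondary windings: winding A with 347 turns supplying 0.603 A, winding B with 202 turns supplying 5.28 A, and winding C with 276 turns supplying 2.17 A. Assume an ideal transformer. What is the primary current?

V_A = 220 × 347/1364 = 55.968 V; V_B = 220 × 202/1364 = 32.581 V; V_C = 220 × 276/1364 = 44.516 V.
P_out = V_A I_A + V_B I_B + V_C I_C = 55.968×0.603 + 32.581×5.28 + 44.516×2.17 = 33.749 + 172.03 + 96.600 = 302.37 W.
Ideal ⇒ P_in = P_out, so I_p = P_out/V_p = 302.37/220 = 1.37 A.

I_p ≈ 1.37 A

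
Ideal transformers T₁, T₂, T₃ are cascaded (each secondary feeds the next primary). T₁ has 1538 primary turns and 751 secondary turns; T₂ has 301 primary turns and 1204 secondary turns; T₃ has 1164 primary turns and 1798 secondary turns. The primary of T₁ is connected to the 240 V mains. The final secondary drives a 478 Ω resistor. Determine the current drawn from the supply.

Secondary of T₁: V = 240.00 × 751/1538 = 117.19 V.
Secondary of T₂: V = 117.19 × 1204/301 = 468.76 V.
Secondary of T₃: V = 468.76 × 1798/1164 = 724.09 V.
I_load = 724.09/478 = 1.5148 A, so P_out = 724.09 × 1.5148 = 1096.9 W.
All ideal ⇒ P_in = P_out, so I_supply = 1096.9/240 = 4.57 A.

I_supply ≈ 4.57 A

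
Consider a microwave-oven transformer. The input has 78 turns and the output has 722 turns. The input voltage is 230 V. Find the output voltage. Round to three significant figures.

V_out ≈ 2130 V

V_out/V_in = N_out/N_in, so V_out = 230 × 722/78 = 2130 V.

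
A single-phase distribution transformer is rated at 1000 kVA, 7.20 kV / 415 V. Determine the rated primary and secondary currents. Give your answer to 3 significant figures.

I_p = S/V_p = 1000000/7200 = 139 A.
I_s = S/V_s = 1000000/415 = 2410 A.

I_p ≈ 139 A, I_s ≈ 2410 A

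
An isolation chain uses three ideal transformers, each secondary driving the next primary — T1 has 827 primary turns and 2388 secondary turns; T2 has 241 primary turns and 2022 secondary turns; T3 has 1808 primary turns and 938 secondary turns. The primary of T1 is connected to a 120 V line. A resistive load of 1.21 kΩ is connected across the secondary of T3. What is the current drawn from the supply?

Secondary of T1: V = 120.00 × 2388/827 = 346.51 V.
Secondary of T2: V = 346.51 × 2022/241 = 2907.2 V.
Secondary of T3: V = 2907.2 × 938/1808 = 1508.3 V.
I_load = 1508.3/1210 = 1.2465 A, so P_out = 1508.3 × 1.2465 = 1880.1 W.
All ideal ⇒ P_in = P_out, so I_supply = 1880.1/120 = 15.7 A.

I_supply ≈ 15.7 A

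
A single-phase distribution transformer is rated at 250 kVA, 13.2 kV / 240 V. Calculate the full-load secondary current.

I_s = S/V_s = 250000/240 = 1040 A.

I_s ≈ 1040 A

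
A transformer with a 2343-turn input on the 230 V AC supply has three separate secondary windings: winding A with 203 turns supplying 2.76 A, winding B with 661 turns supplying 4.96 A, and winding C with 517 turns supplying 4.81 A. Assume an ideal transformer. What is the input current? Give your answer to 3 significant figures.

V_A = 230 × 203/2343 = 19.927 V; V_B = 230 × 661/2343 = 64.887 V; V_C = 230 × 517/2343 = 50.751 V.
P_out = V_A I_A + V_B I_B + V_C I_C = 19.927×2.76 + 64.887×4.96 + 50.751×4.81 = 55.000 + 321.84 + 244.11 = 620.95 W.
Ideal ⇒ P_in = P_out, so I_in = P_out/V_in = 620.95/230 = 2.70 A.

I_in ≈ 2.70 A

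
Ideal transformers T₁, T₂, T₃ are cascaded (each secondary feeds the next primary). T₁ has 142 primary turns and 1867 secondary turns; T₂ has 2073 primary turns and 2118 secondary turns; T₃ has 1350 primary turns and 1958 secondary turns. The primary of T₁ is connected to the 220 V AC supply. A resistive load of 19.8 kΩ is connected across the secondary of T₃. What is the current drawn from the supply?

I_supply ≈ 4.22 A

After T₁: V = 220.00 × 1867/142 = 2892.5 V.
After T₂: V = 2892.5 × 2118/2073 = 2955.3 V.
After T₃: V = 2955.3 × 1958/1350 = 4286.3 V.
I_load = 4286.3/19800 = 0.21648 A, so P_out = 4286.3 × 0.21648 = 927.90 W.
All ideal ⇒ P_in = P_out, so I_supply = 927.90/220 = 4.22 A.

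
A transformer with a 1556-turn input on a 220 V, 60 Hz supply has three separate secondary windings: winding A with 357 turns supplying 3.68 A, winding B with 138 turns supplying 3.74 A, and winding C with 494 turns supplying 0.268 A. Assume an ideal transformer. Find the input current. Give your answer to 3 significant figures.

V_A = 220 × 357/1556 = 50.476 V; V_B = 220 × 138/1556 = 19.512 V; V_C = 220 × 494/1556 = 69.846 V.
P_out = V_A I_A + V_B I_B + V_C I_C = 50.476×3.68 + 19.512×3.74 + 69.846×0.268 = 185.75 + 72.973 + 18.719 = 277.44 W.
Ideal ⇒ P_in = P_out, so I_in = P_out/V_in = 277.44/220 = 1.26 A.

I_in ≈ 1.26 A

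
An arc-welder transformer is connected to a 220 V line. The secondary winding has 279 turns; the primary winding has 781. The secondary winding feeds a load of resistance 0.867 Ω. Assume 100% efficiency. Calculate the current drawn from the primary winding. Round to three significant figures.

V_s = V_p × N_s/N_p = 220 × 279/781 = 78.592 V.
I_s = V_s/R = 78.592/0.867 = 90.648 A.
For an ideal transformer I_p N_p = I_s N_s, so I_p = 90.648 × 279/781 = 32.4 A.

I_p ≈ 32.4 A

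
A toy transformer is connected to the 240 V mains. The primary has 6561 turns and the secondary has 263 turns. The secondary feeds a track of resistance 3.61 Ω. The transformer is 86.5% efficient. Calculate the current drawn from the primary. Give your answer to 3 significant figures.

I_p ≈ 0.123 A

V_s = 240 × 263/6561 = 9.6205 V.
I_s = V_s/R = 9.6205/3.61 = 2.6650 A.
P_out = V_s I_s = 9.6205 × 2.6650 = 25.638 W.
P_in = P_out/η = 25.638/0.865 = 29.639 W.
I_p = P_in/V_p = 29.639/240 = 0.123 A.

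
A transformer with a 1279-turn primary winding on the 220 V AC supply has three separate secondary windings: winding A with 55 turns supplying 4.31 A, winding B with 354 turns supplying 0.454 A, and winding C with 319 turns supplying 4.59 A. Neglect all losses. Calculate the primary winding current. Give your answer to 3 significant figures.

V_A = 220 × 55/1279 = 9.4605 V; V_B = 220 × 354/1279 = 60.891 V; V_C = 220 × 319/1279 = 54.871 V.
P_out = V_A I_A + V_B I_B + V_C I_C = 9.4605×4.31 + 60.891×0.454 + 54.871×4.59 = 40.775 + 27.645 + 251.86 = 320.28 W.
Ideal ⇒ P_in = P_out, so I_p = P_out/V_p = 320.28/220 = 1.46 A.

I_p ≈ 1.46 A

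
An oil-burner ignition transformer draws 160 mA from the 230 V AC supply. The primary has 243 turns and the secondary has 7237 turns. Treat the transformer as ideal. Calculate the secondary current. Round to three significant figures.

I_s/I_p = N_p/N_s, so I_s = 0.160 × 243/7237 = 0.00537 A.

I_s ≈ 0.00537 A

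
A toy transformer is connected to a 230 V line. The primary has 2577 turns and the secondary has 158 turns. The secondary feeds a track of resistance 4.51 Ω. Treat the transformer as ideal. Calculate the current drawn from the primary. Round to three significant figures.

V_s = V_p × N_s/N_p = 230 × 158/2577 = 14.102 V.
I_s = V_s/R = 14.102/4.51 = 3.1268 A.
For an ideal transformer I_p N_p = I_s N_s, so I_p = 3.1268 × 158/2577 = 0.192 A.

I_p ≈ 0.192 A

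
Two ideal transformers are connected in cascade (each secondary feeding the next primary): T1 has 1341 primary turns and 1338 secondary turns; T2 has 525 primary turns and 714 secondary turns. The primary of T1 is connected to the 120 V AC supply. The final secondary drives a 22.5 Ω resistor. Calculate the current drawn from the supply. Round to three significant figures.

I_supply ≈ 9.82 A

Secondary of T1: V = 120.00 × 1338/1341 = 119.73 V.
Secondary of T2: V = 119.73 × 714/525 = 162.83 V.
I_load = 162.83/22.5 = 7.2371 A, so P_out = 162.83 × 7.2371 = 1178.5 W.
All ideal ⇒ P_in = P_out, so I_supply = 1178.5/120 = 9.82 A.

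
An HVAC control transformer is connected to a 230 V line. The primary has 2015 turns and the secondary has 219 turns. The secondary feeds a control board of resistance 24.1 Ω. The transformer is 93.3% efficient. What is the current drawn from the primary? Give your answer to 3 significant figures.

V_s = 230 × 219/2015 = 24.998 V.
I_s = V_s/R = 24.998/24.1 = 1.0372 A.
P_out = V_s I_s = 24.998 × 1.0372 = 25.928 W.
P_in = P_out/η = 25.928/0.933 = 27.790 W.
I_p = P_in/V_p = 27.790/230 = 0.121 A.

I_p ≈ 0.121 A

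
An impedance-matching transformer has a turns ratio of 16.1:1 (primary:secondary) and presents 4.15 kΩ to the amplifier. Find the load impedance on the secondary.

Z_s = Z_p/(N_p/N_s)² = 4150/16.1² = 16.0 Ω.

Z_s ≈ 16.0 Ω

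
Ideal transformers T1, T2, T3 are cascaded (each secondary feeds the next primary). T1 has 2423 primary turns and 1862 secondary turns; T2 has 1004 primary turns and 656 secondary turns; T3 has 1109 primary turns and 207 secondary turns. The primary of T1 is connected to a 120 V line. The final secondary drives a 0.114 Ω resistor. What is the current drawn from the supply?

I_supply ≈ 9.25 A

After T1: V = 120.00 × 1862/2423 = 92.216 V.
After T2: V = 92.216 × 656/1004 = 60.253 V.
After T3: V = 60.253 × 207/1109 = 11.246 V.
I_load = 11.246/0.114 = 98.653 A, so P_out = 11.246 × 98.653 = 1109.5 W.
All ideal ⇒ P_in = P_out, so I_supply = 1109.5/120 = 9.25 A.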